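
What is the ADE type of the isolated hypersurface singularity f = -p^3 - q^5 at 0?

The Hessian of f at 0 is [[0, 0], [0, 0]] with rank 0, so corank 2. A Groebner basis of the Jacobian ideal J(f) in C{p,q} is {q^4, p^2}; counting standard monomials gives mu = 8. Corank 2; j^3 = -p^3 is a perfect cube, so E-series; the 5-jet and mu = 8 give E_8.

E_8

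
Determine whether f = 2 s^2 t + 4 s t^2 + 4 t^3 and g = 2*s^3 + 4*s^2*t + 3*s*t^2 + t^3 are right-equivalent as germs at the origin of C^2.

The Hessian of f at 0 is [[0, 0], [0, 0]] with rank 0, so corank 2. A Groebner basis of the Jacobian ideal J(f) in C{s,t} is {t^3, s^2 + 2*t^2, s*t + t^2}; counting standard monomials gives mu = 4. Corank 2; j^3 = 2*t*(s^2 + 2*s*t + 2*t^2) splits into three distinct lines over C (the quadratic factor has nonzero discriminant), so D_4. The Hessian of g at 0 is [[0, 0], [0, 0]] with rank 0, so corank 2. A Groebner basis of the Jacobian ideal J(g) in C{s,t} is {t^3, s^2 - 3*t^2/2, s*t + 3*t^2/2}; counting standard monomials gives mu = 4. Corank 2; j^3 = (s + t)*(2*s^2 + 2*s*t + t^2) splits into three distinct lines over C (the quadratic factor has nonzero discriminant), so D_4. Both have type D_4, hence right-equivalent.

Yes.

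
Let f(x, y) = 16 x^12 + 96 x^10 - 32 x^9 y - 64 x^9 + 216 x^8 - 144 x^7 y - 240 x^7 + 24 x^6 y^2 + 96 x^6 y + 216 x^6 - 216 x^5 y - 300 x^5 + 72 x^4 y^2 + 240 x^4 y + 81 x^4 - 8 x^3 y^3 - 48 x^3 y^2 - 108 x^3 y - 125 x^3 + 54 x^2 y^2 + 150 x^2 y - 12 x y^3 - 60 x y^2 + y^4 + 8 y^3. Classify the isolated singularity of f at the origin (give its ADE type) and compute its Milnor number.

Type E_6, Milnor number mu = 6.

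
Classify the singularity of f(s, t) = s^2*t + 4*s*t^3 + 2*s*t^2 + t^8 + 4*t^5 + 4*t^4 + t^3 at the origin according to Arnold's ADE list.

D9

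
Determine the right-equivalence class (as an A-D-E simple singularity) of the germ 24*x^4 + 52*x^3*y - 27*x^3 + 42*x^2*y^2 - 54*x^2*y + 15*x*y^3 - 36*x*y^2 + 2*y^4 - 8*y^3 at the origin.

The Hessian of f at 0 has rank 0. Corank 2; j^3 = -(3*x + 2*y)^3 is a perfect cube, so E-series; the 4-jet and mu = 7 give E_7.

E_{7}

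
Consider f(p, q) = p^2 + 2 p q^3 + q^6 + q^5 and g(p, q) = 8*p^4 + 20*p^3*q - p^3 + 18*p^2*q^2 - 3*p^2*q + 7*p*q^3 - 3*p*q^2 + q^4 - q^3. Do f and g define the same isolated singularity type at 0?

No.

The Hessian of f at 0 is [[2, 0], [0, 0]] with rank 1, so corank 1. A Groebner basis of the Jacobian ideal J(f) in C{p,q} is {p + q^3, p^2, p*q}; counting standard monomials gives mu = 4. Corank 1: A-series; mu = 4 gives A_4. The Hessian of g at 0 is [[0, 0], [0, 0]] with rank 0, so corank 2. A Groebner basis of the Jacobian ideal J(g) in C{p,q} is {3*p^2/4 + 3*p*q/2 + q^4 + q^3/4 + 3*q^2/4, p^3 - 9*p^2/4 - 9*p*q/2 + q^3/4 - 9*q^2/4, p^2*q + 7*p^2/4 + 7*p*q/2 - 5*q^3/12 + 7*q^2/4, -p^2 + p*q^2 - 2*p*q + 2*q^3/3 - q^2}; counting standard monomials gives mu = 7. Corank 2; j^3 = -(p + q)^3 is a perfect cube, so E-series; the 4-jet and mu = 7 give E_7. f is A_4 but g is E_7, hence not right-equivalent.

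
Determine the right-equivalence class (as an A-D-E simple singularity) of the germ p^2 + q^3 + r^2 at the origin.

A_2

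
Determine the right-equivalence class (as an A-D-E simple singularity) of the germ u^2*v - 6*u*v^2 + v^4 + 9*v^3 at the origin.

D_{5}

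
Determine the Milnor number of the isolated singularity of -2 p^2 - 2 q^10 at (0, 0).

The Hessian of f at 0 has rank 1. Corank 1: A-series; mu = 9 gives A_9.

9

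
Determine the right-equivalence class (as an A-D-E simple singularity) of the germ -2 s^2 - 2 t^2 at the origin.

A_1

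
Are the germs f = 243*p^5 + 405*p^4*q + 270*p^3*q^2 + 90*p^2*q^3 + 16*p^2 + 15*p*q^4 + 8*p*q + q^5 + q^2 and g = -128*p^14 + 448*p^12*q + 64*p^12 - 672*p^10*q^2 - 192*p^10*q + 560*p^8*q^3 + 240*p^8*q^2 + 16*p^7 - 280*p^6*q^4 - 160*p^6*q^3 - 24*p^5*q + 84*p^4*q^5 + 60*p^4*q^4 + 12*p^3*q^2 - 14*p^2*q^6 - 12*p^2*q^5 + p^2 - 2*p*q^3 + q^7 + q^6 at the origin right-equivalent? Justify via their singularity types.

No.

The Hessian of f at 0 has rank 1. Corank 1: A-series; mu = 4 gives A_4. The Hessian of g at 0 has rank 1. Corank 1: A-series; mu = 6 gives A_6. f is A_4 but g is A_6, hence not right-equivalent.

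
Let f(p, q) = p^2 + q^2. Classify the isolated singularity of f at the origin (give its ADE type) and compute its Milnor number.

Type A1, Milnor number mu = 1.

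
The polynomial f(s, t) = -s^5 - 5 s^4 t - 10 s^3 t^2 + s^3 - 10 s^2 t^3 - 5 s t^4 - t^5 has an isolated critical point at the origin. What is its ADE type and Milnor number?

Type E8, Milnor number mu = 8.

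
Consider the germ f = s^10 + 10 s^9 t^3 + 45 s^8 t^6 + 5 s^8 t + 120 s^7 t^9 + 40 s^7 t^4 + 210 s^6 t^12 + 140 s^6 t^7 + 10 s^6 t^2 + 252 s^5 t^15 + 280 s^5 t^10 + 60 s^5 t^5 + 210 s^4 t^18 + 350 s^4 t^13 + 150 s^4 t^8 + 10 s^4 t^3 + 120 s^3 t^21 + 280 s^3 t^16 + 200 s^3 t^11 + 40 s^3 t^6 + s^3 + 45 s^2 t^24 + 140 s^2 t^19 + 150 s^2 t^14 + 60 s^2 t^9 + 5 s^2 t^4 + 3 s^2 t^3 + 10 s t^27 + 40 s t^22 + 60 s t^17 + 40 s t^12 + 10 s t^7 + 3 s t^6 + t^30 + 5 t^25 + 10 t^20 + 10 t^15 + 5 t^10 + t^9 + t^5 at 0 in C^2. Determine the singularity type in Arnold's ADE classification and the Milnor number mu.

Type E_{8}, Milnor number mu = 8.

The Hessian of f at 0 is [[0, 0], [0, 0]] with rank 0, so corank 2. A Groebner basis of the Jacobian ideal J(f) in C{s,t} is {s^2/2 + s*t^3, t^4, s^3, s^2*t}; counting standard monomials gives mu = 8. Corank 2; j^3 = s^3 is a perfect cube, so E-series; the 5-jet and mu = 8 give E_8.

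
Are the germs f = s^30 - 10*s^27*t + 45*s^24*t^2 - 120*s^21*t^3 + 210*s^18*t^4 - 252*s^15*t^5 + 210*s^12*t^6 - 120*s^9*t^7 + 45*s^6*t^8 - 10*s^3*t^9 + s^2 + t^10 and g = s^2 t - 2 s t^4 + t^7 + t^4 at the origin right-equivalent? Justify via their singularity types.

The Hessian of f at 0 is [[2, 0], [0, 0]] with rank 1, so corank 1. A Groebner basis of the Jacobian ideal J(f) in C{s,t} is {t^9, s}; counting standard monomials gives mu = 9. Corank 1: A-series; mu = 9 gives A_9. The Hessian of g at 0 is [[0, 0], [0, 0]] with rank 0, so corank 2. A Groebner basis of the Jacobian ideal J(g) in C{s,t} is {s^3, s^2/4 + t^3, s*t}; counting standard monomials gives mu = 5. Corank 2; j^3 = s^2*t has shape L^2 M (L != M), so D-series; mu = 5 gives D_5. f is A_9 but g is D_5, hence not right-equivalent.

No.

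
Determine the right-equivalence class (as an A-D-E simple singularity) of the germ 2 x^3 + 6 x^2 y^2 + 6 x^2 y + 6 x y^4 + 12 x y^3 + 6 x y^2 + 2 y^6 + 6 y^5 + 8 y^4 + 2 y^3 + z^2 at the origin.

E_{6}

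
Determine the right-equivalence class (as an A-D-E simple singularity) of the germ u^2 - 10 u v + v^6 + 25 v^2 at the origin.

A_5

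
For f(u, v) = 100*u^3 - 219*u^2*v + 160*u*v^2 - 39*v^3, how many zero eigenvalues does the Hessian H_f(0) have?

Hessian at 0 has rank 0.

2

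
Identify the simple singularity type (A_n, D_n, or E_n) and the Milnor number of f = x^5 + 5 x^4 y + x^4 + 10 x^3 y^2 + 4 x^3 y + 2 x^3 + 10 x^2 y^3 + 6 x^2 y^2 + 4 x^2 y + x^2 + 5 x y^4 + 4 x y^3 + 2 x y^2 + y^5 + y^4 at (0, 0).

The Hessian of f at 0 has rank 1. Corank 1: A-series; mu = 4 gives A_4.

Type A_{4}, Milnor number mu = 4.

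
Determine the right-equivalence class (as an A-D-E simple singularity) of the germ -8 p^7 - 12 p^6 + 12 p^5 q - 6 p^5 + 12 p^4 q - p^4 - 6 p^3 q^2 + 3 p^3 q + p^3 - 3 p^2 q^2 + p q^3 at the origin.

E7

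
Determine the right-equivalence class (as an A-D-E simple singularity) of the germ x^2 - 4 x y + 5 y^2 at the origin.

A_{1}

The Hessian of f at 0 is [[2, -4], [-4, 10]] with rank 2, so corank 0. A Groebner basis of the Jacobian ideal J(f) in C{x,y} is {x, y}; counting standard monomials gives mu = 1. Corank 0: nondegenerate Morse point, so A_1.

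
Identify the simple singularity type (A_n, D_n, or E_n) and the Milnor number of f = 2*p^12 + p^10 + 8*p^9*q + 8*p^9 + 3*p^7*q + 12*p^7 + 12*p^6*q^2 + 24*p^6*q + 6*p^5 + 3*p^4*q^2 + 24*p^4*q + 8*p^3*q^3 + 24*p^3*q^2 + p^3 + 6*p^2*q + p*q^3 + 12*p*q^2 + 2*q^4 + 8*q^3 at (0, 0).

The Hessian of f at 0 is [[0, 0], [0, 0]] with rank 0, so corank 2. A Groebner basis of the Jacobian ideal J(f) in C{p,q} is {p^3 + 6*p^2*q + 48*p^2 + 192*p*q + 192*q^2, -6*p^2 + p*q^2 - 24*p*q - 24*q^2, 3*p^2 + 12*p*q + q^3 + 12*q^2}; counting standard monomials gives mu = 7. Corank 2; j^3 = (p + 2*q)^3 is a perfect cube, so E-series; the 4-jet and mu = 7 give E_7.

Type E7, Milnor number mu = 7.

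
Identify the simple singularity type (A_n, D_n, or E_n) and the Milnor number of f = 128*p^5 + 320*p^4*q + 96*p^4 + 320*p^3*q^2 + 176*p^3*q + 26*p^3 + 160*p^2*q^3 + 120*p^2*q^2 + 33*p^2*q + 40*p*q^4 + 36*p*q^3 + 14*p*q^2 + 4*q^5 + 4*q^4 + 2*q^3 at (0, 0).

The Hessian of f at 0 is [[0, 0], [0, 0]] with rank 0, so corank 2. A Groebner basis of the Jacobian ideal J(f) in C{p,q} is {q^3, p^2 - 2*q^2/3, p*q + q^2}; counting standard monomials gives mu = 4. Corank 2; j^3 = (2*p + q)*(13*p^2 + 10*p*q + 2*q^2) splits into three distinct lines over C (the quadratic factor has nonzero discriminant), so D_4.

Type D_{4}, Milnor number mu = 4.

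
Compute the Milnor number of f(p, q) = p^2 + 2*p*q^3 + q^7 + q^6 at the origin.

6

The Hessian of f at 0 has rank 1. Corank 1: A-series; mu = 6 gives A_6.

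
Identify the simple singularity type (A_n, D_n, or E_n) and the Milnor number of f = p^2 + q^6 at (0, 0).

Type A_{5}, Milnor number mu = 5.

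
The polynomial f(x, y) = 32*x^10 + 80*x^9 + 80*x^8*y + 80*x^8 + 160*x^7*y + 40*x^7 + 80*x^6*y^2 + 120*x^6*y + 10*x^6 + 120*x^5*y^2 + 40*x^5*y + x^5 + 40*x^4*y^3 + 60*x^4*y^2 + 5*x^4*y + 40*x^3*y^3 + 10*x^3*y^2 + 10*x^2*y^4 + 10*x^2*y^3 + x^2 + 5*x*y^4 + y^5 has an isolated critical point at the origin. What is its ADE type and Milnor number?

The Hessian of f at 0 has rank 1. Corank 1: A-series; mu = 4 gives A_4.

Type A4, Milnor number mu = 4.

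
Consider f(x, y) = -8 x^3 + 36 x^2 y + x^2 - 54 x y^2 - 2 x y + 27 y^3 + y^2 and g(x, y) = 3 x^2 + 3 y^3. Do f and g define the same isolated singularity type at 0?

The Hessian of f at 0 has rank 1. Corank 1: A-series; mu = 2 gives A_2. The Hessian of g at 0 has rank 1. Corank 1: A-series; mu = 2 gives A_2. Both have type A_2, hence right-equivalent.

Yes.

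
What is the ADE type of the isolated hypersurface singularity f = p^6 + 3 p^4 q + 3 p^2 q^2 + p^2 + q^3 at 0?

The Hessian of f at 0 is [[2, 0], [0, 0]] with rank 1, so corank 1. A Groebner basis of the Jacobian ideal J(f) in C{p,q} is {q^2, p}; counting standard monomials gives mu = 2. Corank 1: A-series; mu = 2 gives A_2.

A_2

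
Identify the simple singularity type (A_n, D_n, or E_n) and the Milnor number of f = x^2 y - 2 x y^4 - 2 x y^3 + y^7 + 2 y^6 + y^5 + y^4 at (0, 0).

Type D_5, Milnor number mu = 5.

The Hessian of f at 0 is [[0, 0], [0, 0]] with rank 0, so corank 2. A Groebner basis of the Jacobian ideal J(f) in C{x,y} is {x*y^2, -x*y + y^3, x^2 + 4*x*y}; counting standard monomials gives mu = 5. Corank 2; j^3 = x^2*y has shape L^2 M (L != M), so D-series; mu = 5 gives D_5.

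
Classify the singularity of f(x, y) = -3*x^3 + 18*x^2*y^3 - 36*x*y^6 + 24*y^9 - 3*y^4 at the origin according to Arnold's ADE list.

The Hessian of f at 0 is [[0, 0], [0, 0]] with rank 0, so corank 2. A Groebner basis of the Jacobian ideal J(f) in C{x,y} is {y^3, x^2}; counting standard monomials gives mu = 6. Corank 2; j^3 = -3*x^3 is a perfect cube, so E-series; the 4-jet and mu = 6 give E_6.

E_{6}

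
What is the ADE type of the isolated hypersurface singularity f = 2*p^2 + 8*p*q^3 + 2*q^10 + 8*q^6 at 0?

A_9

The Hessian of f at 0 has rank 1. Corank 1: A-series; mu = 9 gives A_9.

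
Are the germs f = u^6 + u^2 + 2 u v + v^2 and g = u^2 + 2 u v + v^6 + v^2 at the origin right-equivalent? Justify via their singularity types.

Yes.

The Hessian of f at 0 has rank 1. Corank 1: A-series; mu = 5 gives A_5. The Hessian of g at 0 has rank 1. Corank 1: A-series; mu = 5 gives A_5. Both have type A_5, hence right-equivalent.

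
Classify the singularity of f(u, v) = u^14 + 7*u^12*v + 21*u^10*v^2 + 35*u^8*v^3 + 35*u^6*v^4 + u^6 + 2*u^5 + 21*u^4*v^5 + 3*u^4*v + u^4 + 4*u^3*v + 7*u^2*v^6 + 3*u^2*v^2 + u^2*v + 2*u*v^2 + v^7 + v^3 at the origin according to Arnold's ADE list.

D8

The Hessian of f at 0 is [[0, 0], [0, 0]] with rank 0, so corank 2. A Groebner basis of the Jacobian ideal J(f) in C{u,v} is {-u^2/6 + u*v^3 - 5*u*v^2/2 + u*v/3 - 11*v^3/6 + v^2/2, u^2/2 + 7*u*v^2/2 + v^4 + 5*v^3/2 - v^2/2, u^3 - u^2/6 + 7*u*v^2/2 - 11*u*v/3 + 7*v^3/6 - 7*v^2/2, u^2*v + u*v + v^2}; counting standard monomials gives mu = 8. Corank 2; j^3 = v*(u + v)^2 has shape L^2 M (L != M), so D-series; mu = 8 gives D_8.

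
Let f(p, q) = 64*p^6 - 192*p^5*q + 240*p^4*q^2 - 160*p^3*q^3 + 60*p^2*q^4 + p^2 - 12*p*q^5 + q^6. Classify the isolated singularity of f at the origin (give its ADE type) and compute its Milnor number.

The Hessian of f at 0 is [[2, 0], [0, 0]] with rank 1, so corank 1. A Groebner basis of the Jacobian ideal J(f) in C{p,q} is {q^5, p}; counting standard monomials gives mu = 5. Corank 1: A-series; mu = 5 gives A_5.

Type A5, Milnor number mu = 5.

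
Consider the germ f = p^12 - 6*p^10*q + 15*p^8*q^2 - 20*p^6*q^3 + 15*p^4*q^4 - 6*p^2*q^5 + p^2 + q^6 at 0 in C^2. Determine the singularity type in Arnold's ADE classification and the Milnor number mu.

The Hessian of f at 0 has rank 1. Corank 1: A-series; mu = 5 gives A_5.

Type A5, Milnor number mu = 5.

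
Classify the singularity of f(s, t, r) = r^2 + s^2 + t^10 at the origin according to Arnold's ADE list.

A_9

The Hessian of f at 0 has rank 2. Corank 1: A-series; mu = 9 gives A_9.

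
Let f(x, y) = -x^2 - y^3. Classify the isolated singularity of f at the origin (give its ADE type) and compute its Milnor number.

Type A_2, Milnor number mu = 2.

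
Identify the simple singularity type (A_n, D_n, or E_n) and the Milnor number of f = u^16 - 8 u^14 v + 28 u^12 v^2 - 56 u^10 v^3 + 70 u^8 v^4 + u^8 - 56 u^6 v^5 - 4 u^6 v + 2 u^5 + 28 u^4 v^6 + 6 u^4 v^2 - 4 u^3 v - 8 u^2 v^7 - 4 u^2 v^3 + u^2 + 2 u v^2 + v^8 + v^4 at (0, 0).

Type A_{7}, Milnor number mu = 7.

The Hessian of f at 0 is [[2, 0], [0, 0]] with rank 1, so corank 1. A Groebner basis of the Jacobian ideal J(f) in C{u,v} is {-u^2 + v^4, u^3 + u*v/2 + v^3/2, u^2*v - u/2 - v^2/2, u^2 + u*v^2}; counting standard monomials gives mu = 7. Corank 1: A-series; mu = 7 gives A_7.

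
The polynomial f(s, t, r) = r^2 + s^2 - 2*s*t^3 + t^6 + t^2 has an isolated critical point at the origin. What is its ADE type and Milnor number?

Type A_1, Milnor number mu = 1.

The Hessian of f at 0 has rank 3. Corank 0: nondegenerate Morse point, so A_1.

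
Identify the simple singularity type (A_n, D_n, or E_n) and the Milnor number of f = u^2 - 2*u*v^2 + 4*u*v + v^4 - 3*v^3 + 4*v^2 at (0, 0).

Type A_2, Milnor number mu = 2.

The Hessian of f at 0 is [[2, 4], [4, 8]] with rank 1, so corank 1. A Groebner basis of the Jacobian ideal J(f) in C{u,v} is {v^2, u + 2*v}; counting standard monomials gives mu = 2. Corank 1: A-series; mu = 2 gives A_2.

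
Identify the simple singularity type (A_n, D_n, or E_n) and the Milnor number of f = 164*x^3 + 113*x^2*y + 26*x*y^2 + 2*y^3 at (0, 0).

The Hessian of f at 0 has rank 0. Corank 2; j^3 = (4*x + y)*(41*x^2 + 18*x*y + 2*y^2) splits into three distinct lines over C (the quadratic factor has nonzero discriminant), so D_4.

Type D4, Milnor number mu = 4.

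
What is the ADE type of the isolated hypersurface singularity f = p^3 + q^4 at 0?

E_6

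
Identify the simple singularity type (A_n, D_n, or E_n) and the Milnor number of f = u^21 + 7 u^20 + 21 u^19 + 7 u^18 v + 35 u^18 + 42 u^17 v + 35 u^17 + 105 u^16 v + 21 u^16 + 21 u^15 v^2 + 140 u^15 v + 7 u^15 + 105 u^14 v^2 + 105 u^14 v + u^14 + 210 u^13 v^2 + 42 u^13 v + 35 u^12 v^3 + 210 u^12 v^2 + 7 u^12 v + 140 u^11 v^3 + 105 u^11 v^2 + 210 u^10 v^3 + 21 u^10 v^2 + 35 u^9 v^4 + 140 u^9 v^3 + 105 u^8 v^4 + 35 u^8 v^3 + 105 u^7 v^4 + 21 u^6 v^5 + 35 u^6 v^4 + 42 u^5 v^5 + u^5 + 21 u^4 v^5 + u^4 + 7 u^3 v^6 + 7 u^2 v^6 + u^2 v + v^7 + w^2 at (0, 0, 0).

Type D_{8}, Milnor number mu = 8.

The Hessian of f at 0 has rank 1. Corank 2; j^3 = u^2*v has shape L^2 M (L != M), so D-series; mu = 8 gives D_8.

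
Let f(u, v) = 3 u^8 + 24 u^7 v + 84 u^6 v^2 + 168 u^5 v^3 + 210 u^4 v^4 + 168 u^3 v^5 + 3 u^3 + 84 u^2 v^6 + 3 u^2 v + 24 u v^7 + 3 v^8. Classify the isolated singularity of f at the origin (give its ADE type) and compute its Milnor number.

The Hessian of f at 0 has rank 0. Corank 2; j^3 = 3*u^2*(u + v) has shape L^2 M (L != M), so D-series; mu = 9 gives D_9.

Type D_9, Milnor number mu = 9.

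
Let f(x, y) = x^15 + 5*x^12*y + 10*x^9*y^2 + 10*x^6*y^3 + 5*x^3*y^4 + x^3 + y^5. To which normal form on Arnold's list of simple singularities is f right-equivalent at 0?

The Hessian of f at 0 has rank 0. Corank 2; j^3 = x^3 is a perfect cube, so E-series; the 5-jet and mu = 8 give E_8.

E_{8}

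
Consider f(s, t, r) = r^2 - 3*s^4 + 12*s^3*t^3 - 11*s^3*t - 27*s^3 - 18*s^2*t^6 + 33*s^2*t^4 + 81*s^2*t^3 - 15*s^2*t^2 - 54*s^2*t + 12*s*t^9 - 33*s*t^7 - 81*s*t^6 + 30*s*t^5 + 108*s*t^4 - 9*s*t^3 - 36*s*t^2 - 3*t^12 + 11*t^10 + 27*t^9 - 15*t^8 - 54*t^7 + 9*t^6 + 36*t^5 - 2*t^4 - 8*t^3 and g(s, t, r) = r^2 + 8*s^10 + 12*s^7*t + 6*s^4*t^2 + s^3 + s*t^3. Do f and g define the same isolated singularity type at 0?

The Hessian of f at 0 is [[0, 0, 0], [0, 0, 0], [0, 0, 2]] with rank 1, so corank 2. A Groebner basis of the Jacobian ideal J(f) in C{s,t,r} is {19683*s^2 + 26244*s*t + t^4 + 27*t^3 + 8748*t^2, s^3 + 270*s^2 + 360*s*t + 2*t^3/3 + 120*t^2, s^2*t - 243*s^2 - 324*s*t - 7*t^3/9 - 108*t^2, 162*s^2 + s*t^2 + 216*s*t + 8*t^3/9 + 72*t^2, r}; counting standard monomials gives mu = 7. Corank 2; j^3 = -(3*s + 2*t)^3 is a perfect cube, so E-series; the 4-jet and mu = 7 give E_7. The Hessian of g at 0 is [[0, 0, 0], [0, 0, 0], [0, 0, 2]] with rank 1, so corank 2. A Groebner basis of the Jacobian ideal J(g) in C{s,t,r} is {s^3, s*t^2, 3*s^2 + t^3, r}; counting standard monomials gives mu = 7. Corank 2; j^3 = s^3 is a perfect cube, so E-series; the 4-jet and mu = 7 give E_7. Both have type E_7, hence right-equivalent.

Yes.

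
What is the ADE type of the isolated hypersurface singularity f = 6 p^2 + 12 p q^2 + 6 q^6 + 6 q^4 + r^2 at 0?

The Hessian of f at 0 is [[12, 0, 0], [0, 0, 0], [0, 0, 2]] with rank 2, so corank 1. A Groebner basis of the Jacobian ideal J(f) in C{p,q,r} is {p^3, p^2*q, p + q^2, r}; counting standard monomials gives mu = 5. Corank 1: A-series; mu = 5 gives A_5.

A_5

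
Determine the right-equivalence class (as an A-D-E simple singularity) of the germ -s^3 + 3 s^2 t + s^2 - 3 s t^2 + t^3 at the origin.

A_{2}

The Hessian of f at 0 has rank 1. Corank 1: A-series; mu = 2 gives A_2.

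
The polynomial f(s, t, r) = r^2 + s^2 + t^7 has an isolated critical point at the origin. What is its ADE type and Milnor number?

Type A6, Milnor number mu = 6.

The Hessian of f at 0 has rank 2. Corank 1: A-series; mu = 6 gives A_6.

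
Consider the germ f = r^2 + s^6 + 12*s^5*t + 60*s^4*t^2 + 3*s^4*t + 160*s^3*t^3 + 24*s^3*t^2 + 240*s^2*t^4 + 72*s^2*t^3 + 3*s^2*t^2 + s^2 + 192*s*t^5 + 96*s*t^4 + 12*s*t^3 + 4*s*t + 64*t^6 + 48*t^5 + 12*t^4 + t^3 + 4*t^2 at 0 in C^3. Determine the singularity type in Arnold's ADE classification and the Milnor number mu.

The Hessian of f at 0 has rank 2. Corank 1: A-series; mu = 2 gives A_2.

Type A_{2}, Milnor number mu = 2.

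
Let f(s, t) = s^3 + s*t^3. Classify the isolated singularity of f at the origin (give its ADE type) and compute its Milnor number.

Type E_{7}, Milnor number mu = 7.

The Hessian of f at 0 is [[0, 0], [0, 0]] with rank 0, so corank 2. A Groebner basis of the Jacobian ideal J(f) in C{s,t} is {s^3, s*t^2, 3*s^2 + t^3}; counting standard monomials gives mu = 7. Corank 2; j^3 = s^3 is a perfect cube, so E-series; the 4-jet and mu = 7 give E_7.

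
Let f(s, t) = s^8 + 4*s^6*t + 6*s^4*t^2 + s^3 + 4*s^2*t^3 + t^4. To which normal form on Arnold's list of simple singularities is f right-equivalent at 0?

E_{6}

The Hessian of f at 0 has rank 0. Corank 2; j^3 = s^3 is a perfect cube, so E-series; the 4-jet and mu = 6 give E_6.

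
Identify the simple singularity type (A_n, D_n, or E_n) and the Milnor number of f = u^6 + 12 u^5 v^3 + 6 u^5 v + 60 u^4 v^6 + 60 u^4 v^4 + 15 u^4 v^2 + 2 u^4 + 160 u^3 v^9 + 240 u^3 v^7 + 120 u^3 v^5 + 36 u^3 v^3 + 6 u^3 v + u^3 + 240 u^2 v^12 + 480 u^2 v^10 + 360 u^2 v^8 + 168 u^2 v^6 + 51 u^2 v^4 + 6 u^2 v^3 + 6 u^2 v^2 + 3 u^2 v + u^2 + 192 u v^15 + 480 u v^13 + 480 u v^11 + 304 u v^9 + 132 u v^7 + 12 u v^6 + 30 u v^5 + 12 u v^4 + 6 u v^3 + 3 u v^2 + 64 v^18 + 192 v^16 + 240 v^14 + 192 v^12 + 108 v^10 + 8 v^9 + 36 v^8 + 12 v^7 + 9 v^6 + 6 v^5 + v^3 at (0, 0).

Type A_2, Milnor number mu = 2.

The Hessian of f at 0 has rank 1. Corank 1: A-series; mu = 2 gives A_2.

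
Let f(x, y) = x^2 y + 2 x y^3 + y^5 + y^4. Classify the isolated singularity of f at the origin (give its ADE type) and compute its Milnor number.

Type D_5, Milnor number mu = 5.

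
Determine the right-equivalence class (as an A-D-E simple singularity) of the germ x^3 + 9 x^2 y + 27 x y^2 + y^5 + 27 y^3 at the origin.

E_8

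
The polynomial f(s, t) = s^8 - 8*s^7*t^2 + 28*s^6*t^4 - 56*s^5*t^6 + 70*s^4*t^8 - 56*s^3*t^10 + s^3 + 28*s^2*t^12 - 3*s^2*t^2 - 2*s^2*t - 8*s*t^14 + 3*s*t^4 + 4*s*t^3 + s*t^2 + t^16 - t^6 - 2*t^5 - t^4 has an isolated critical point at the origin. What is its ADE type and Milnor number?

Type D_9, Milnor number mu = 9.

The Hessian of f at 0 has rank 0. Corank 2; j^3 = s*(s - t)^2 has shape L^2 M (L != M), so D-series; mu = 9 gives D_9.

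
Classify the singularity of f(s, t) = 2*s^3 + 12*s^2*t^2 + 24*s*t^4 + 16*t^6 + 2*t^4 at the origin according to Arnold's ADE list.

E6

The Hessian of f at 0 has rank 0. Corank 2; j^3 = 2*s^3 is a perfect cube, so E-series; the 4-jet and mu = 6 give E_6.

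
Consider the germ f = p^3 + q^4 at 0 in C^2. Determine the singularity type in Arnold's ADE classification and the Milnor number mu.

Type E6, Milnor number mu = 6.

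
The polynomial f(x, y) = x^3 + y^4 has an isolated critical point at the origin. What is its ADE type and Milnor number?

Type E6, Milnor number mu = 6.

The Hessian of f at 0 is [[0, 0], [0, 0]] with rank 0, so corank 2. A Groebner basis of the Jacobian ideal J(f) in C{x,y} is {y^3, x^2}; counting standard monomials gives mu = 6. Corank 2; j^3 = x^3 is a perfect cube, so E-series; the 4-jet and mu = 6 give E_6.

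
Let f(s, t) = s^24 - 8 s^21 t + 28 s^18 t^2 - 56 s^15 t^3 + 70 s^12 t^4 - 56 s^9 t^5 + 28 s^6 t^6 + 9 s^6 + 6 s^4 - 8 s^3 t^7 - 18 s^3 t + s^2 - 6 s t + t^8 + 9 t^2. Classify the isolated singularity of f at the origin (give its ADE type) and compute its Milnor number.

Type A7, Milnor number mu = 7.

The Hessian of f at 0 has rank 1. Corank 1: A-series; mu = 7 gives A_7.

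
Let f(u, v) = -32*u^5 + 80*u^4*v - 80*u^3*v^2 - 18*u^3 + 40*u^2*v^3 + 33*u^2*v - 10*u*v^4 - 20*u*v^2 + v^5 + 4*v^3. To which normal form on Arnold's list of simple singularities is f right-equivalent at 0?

The Hessian of f at 0 has rank 0. Corank 2; j^3 = -(2*u - v)*(3*u - 2*v)^2 has shape L^2 M (L != M), so D-series; mu = 6 gives D_6.

D_{6}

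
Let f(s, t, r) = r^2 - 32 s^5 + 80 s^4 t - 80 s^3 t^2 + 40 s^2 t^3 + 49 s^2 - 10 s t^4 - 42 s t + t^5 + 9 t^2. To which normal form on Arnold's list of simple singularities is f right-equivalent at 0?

A_4

The Hessian of f at 0 has rank 2. Corank 1: A-series; mu = 4 gives A_4.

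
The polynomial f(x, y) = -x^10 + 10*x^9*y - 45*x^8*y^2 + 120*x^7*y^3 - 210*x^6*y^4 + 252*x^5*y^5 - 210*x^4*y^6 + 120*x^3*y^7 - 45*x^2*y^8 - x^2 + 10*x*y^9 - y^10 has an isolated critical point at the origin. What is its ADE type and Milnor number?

Type A_{9}, Milnor number mu = 9.

The Hessian of f at 0 is [[-2, 0], [0, 0]] with rank 1, so corank 1. A Groebner basis of the Jacobian ideal J(f) in C{x,y} is {y^9, x}; counting standard monomials gives mu = 9. Corank 1: A-series; mu = 9 gives A_9.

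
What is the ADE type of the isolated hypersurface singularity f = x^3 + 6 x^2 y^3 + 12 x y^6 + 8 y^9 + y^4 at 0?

The Hessian of f at 0 has rank 0. Corank 2; j^3 = x^3 is a perfect cube, so E-series; the 4-jet and mu = 6 give E_6.

E_6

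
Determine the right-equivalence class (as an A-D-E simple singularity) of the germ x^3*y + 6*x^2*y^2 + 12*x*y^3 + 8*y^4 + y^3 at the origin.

E_{7}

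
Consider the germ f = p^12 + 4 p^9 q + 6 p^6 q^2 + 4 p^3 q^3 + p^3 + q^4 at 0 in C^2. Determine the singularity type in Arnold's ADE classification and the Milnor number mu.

The Hessian of f at 0 has rank 0. Corank 2; j^3 = p^3 is a perfect cube, so E-series; the 4-jet and mu = 6 give E_6.

Type E_6, Milnor number mu = 6.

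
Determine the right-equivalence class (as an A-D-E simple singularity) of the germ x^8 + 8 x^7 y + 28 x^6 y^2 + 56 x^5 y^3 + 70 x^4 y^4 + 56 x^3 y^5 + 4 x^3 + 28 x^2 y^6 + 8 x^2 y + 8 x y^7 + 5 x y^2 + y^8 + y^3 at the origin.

D9

The Hessian of f at 0 has rank 0. Corank 2; j^3 = (x + y)*(2*x + y)^2 has shape L^2 M (L != M), so D-series; mu = 9 gives D_9.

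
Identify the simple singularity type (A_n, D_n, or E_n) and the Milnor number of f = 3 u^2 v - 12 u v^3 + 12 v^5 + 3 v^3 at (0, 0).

The Hessian of f at 0 has rank 0. Corank 2; j^3 = 3*v*(u^2 + v^2) splits into three distinct lines over C (the quadratic factor has nonzero discriminant), so D_4.

Type D4, Milnor number mu = 4.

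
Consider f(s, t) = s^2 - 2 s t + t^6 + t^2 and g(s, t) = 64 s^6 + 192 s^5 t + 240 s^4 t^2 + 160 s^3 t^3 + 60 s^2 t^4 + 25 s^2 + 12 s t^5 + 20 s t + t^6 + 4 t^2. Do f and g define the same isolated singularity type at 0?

Yes.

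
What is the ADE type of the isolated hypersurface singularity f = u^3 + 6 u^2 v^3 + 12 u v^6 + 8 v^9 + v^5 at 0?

The Hessian of f at 0 has rank 0. Corank 2; j^3 = u^3 is a perfect cube, so E-series; the 5-jet and mu = 8 give E_8.

E8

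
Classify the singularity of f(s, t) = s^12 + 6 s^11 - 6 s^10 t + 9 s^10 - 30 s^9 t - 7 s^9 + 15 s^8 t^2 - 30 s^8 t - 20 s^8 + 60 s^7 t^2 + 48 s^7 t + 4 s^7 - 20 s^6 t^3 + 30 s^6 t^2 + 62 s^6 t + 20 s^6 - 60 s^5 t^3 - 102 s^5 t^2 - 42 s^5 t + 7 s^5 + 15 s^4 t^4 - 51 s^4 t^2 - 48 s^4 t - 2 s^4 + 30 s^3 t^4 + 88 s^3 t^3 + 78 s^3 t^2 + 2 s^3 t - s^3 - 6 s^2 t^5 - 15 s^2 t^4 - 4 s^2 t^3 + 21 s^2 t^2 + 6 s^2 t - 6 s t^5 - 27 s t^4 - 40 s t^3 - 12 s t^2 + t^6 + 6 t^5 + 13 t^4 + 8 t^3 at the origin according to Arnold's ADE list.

E_6

The Hessian of f at 0 is [[0, 0], [0, 0]] with rank 0, so corank 2. A Groebner basis of the Jacobian ideal J(f) in C{s,t} is {s^3 - 6*s^2/7 + 24*s*t/7 - 24*t^2/7, s^2*t - 4*s^2/7 + 16*s*t/7 - 16*t^2/7, -5*s^2/14 + s*t^2 + 10*s*t/7 - 10*t^2/7, -3*s^2/14 + 6*s*t/7 + t^3 - 6*t^2/7}; counting standard monomials gives mu = 6. Corank 2; j^3 = -(s - 2*t)^3 is a perfect cube, so E-series; the 4-jet and mu = 6 give E_6.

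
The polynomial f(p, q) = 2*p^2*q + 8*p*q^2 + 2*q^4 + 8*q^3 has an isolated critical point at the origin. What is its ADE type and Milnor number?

Type D_5, Milnor number mu = 5.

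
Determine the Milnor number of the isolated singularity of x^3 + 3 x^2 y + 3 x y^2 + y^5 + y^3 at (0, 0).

The Hessian of f at 0 is [[0, 0], [0, 0]] with rank 0, so corank 2. A Groebner basis of the Jacobian ideal J(f) in C{x,y} is {y^4, x^2 + 2*x*y + y^2}; counting standard monomials gives mu = 8. Corank 2; j^3 = (x + y)^3 is a perfect cube, so E-series; the 5-jet and mu = 8 give E_8.

8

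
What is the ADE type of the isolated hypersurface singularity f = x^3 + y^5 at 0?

E8

The Hessian of f at 0 has rank 0. Corank 2; j^3 = x^3 is a perfect cube, so E-series; the 5-jet and mu = 8 give E_8.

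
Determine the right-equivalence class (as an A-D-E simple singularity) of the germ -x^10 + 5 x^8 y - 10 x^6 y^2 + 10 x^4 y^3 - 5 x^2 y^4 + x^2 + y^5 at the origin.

The Hessian of f at 0 is [[2, 0], [0, 0]] with rank 1, so corank 1. A Groebner basis of the Jacobian ideal J(f) in C{x,y} is {y^4, x}; counting standard monomials gives mu = 4. Corank 1: A-series; mu = 4 gives A_4.

A_4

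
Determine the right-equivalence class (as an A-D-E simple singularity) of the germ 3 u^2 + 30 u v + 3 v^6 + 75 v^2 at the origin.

The Hessian of f at 0 has rank 1. Corank 1: A-series; mu = 5 gives A_5.

A5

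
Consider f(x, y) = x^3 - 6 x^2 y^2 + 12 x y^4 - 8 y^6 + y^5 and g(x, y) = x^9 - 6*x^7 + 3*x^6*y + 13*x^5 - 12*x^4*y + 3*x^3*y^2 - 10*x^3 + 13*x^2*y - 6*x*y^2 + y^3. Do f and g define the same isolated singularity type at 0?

The Hessian of f at 0 is [[0, 0], [0, 0]] with rank 0, so corank 2. A Groebner basis of the Jacobian ideal J(f) in C{x,y} is {y^4, x^3, -x^2/4 + x*y^2}; counting standard monomials gives mu = 8. Corank 2; j^3 = x^3 is a perfect cube, so E-series; the 5-jet and mu = 8 give E_8. The Hessian of g at 0 is [[0, 0], [0, 0]] with rank 0, so corank 2. A Groebner basis of the Jacobian ideal J(g) in C{x,y} is {y^3, x^2 - 3*y^2/11, x*y - 6*y^2/11}; counting standard monomials gives mu = 4. Corank 2; j^3 = -(2*x - y)*(5*x^2 - 4*x*y + y^2) splits into three distinct lines over C (the quadratic factor has nonzero discriminant), so D_4. f is E_8 but g is D_4, hence not right-equivalent.

No.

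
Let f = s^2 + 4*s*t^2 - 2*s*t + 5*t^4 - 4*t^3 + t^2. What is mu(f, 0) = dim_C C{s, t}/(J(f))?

3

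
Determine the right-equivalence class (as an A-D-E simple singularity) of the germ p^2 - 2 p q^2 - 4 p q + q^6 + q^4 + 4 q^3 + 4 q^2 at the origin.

A_{5}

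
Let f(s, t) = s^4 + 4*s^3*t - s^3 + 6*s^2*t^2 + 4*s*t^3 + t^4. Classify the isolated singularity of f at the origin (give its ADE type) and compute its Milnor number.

The Hessian of f at 0 has rank 0. Corank 2; j^3 = -s^3 is a perfect cube, so E-series; the 4-jet and mu = 6 give E_6.

Type E_{6}, Milnor number mu = 6.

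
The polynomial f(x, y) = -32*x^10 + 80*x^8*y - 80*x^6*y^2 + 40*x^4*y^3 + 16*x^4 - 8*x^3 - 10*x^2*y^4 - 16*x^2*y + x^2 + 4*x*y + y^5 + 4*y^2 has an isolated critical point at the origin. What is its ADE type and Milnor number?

Type A4, Milnor number mu = 4.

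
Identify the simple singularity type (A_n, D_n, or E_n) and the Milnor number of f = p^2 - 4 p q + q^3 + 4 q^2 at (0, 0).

Type A_2, Milnor number mu = 2.

The Hessian of f at 0 is [[2, -4], [-4, 8]] with rank 1, so corank 1. A Groebner basis of the Jacobian ideal J(f) in C{p,q} is {q^2, p - 2*q}; counting standard monomials gives mu = 2. Corank 1: A-series; mu = 2 gives A_2.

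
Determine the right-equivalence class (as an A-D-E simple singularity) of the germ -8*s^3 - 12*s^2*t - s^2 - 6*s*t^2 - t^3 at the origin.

The Hessian of f at 0 is [[-2, 0], [0, 0]] with rank 1, so corank 1. A Groebner basis of the Jacobian ideal J(f) in C{s,t} is {t^2, s}; counting standard monomials gives mu = 2. Corank 1: A-series; mu = 2 gives A_2.

A_{2}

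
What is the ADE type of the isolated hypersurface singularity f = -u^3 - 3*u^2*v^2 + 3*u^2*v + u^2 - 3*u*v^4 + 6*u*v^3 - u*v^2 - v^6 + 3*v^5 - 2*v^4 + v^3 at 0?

The Hessian of f at 0 has rank 1. Corank 1: A-series; mu = 2 gives A_2.

A2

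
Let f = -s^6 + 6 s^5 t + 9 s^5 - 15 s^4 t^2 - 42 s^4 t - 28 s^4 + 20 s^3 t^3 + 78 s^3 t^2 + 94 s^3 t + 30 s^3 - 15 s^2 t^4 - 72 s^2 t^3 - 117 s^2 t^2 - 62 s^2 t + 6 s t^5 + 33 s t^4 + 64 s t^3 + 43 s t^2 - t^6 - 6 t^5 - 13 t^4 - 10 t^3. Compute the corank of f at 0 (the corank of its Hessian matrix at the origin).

2

The Hessian at 0 is [[0, 0], [0, 0]] of rank 0; hence corank 2.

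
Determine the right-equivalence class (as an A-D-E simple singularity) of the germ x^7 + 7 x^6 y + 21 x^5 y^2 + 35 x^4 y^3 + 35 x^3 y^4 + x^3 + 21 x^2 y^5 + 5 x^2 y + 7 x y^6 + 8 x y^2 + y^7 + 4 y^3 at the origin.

The Hessian of f at 0 has rank 0. Corank 2; j^3 = (x + y)*(x + 2*y)^2 has shape L^2 M (L != M), so D-series; mu = 8 gives D_8.

D_8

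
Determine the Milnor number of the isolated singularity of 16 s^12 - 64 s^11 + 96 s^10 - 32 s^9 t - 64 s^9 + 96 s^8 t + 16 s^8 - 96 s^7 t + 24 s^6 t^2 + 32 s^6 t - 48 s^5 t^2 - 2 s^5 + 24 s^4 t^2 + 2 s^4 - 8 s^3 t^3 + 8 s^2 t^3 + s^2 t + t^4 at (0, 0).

The Hessian of f at 0 has rank 0. Corank 2; j^3 = s^2*t has shape L^2 M (L != M), so D-series; mu = 5 gives D_5.

5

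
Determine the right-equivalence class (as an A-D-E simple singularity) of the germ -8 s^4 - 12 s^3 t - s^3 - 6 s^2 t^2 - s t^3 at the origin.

E_{7}

The Hessian of f at 0 has rank 0. Corank 2; j^3 = -s^3 is a perfect cube, so E-series; the 4-jet and mu = 7 give E_7.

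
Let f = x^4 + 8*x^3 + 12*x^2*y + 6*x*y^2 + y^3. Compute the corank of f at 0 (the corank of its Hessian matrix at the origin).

Hessian at 0 has rank 0.

2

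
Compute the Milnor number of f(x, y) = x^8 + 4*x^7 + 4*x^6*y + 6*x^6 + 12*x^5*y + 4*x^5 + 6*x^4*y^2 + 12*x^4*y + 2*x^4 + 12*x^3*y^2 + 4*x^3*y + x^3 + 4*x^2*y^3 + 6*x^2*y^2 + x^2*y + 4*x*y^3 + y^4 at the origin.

5

The Hessian of f at 0 has rank 0. Corank 2; j^3 = x^2*(x + y) has shape L^2 M (L != M), so D-series; mu = 5 gives D_5.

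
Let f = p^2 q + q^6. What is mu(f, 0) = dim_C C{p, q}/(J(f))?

7

The Hessian of f at 0 has rank 0. Corank 2; j^3 = p^2*q has shape L^2 M (L != M), so D-series; mu = 7 gives D_7.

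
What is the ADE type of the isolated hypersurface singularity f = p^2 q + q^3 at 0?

D_4

The Hessian of f at 0 has rank 0. Corank 2; j^3 = q*(p^2 + q^2) splits into three distinct lines over C (the quadratic factor has nonzero discriminant), so D_4.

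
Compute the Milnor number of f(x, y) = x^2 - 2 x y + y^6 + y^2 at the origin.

The Hessian of f at 0 has rank 1. Corank 1: A-series; mu = 5 gives A_5.

5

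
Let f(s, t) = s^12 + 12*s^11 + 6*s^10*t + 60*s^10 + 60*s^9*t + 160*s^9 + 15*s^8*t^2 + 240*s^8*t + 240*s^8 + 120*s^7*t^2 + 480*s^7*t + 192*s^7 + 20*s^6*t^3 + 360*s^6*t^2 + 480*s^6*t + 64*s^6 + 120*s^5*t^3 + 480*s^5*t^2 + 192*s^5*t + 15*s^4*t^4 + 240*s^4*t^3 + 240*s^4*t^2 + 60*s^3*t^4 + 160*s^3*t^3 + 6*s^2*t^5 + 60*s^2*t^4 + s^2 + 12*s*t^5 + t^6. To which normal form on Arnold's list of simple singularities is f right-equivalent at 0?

A_{5}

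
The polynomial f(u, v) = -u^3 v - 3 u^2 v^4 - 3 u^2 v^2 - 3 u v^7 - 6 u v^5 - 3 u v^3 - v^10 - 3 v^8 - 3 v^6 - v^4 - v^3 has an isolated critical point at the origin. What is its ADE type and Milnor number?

Type E_7, Milnor number mu = 7.

The Hessian of f at 0 is [[0, 0], [0, 0]] with rank 0, so corank 2. A Groebner basis of the Jacobian ideal J(f) in C{u,v} is {u^3 - 3*u*v^2 + 3*v^2, u^2*v + 2*u*v^2, v^3}; counting standard monomials gives mu = 7. Corank 2; j^3 = -v^3 is a perfect cube, so E-series; the 4-jet and mu = 7 give E_7.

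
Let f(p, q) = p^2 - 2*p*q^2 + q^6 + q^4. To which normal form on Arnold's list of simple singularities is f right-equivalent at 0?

A5

The Hessian of f at 0 has rank 1. Corank 1: A-series; mu = 5 gives A_5.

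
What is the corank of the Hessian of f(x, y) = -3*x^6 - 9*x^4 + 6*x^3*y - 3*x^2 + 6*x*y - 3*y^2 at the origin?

1

Hessian at 0 has rank 1.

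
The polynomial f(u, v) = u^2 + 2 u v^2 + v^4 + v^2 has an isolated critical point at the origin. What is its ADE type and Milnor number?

The Hessian of f at 0 has rank 2. Corank 0: nondegenerate Morse point, so A_1.

Type A_{1}, Milnor number mu = 1.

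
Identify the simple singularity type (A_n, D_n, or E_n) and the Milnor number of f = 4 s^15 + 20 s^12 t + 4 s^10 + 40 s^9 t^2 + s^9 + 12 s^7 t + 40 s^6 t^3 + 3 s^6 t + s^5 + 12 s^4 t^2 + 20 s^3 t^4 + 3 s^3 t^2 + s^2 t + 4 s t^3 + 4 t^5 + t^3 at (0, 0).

The Hessian of f at 0 has rank 0. Corank 2; j^3 = t*(s^2 + t^2) splits into three distinct lines over C (the quadratic factor has nonzero discriminant), so D_4.

Type D4, Milnor number mu = 4.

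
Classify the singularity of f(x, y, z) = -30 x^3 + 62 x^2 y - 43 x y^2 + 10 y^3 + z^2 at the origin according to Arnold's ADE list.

D4

The Hessian of f at 0 is [[0, 0, 0], [0, 0, 0], [0, 0, 2]] with rank 1, so corank 2. A Groebner basis of the Jacobian ideal J(f) in C{x,y,z} is {y^3, x^2 - 11*y^2/26, x*y - 17*y^2/26, z}; counting standard monomials gives mu = 4. Corank 2; j^3 = -(3*x - 2*y)*(10*x^2 - 14*x*y + 5*y^2) splits into three distinct lines over C (the quadratic factor has nonzero discriminant), so D_4.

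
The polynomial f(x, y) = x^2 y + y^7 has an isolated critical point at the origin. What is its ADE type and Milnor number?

Type D8, Milnor number mu = 8.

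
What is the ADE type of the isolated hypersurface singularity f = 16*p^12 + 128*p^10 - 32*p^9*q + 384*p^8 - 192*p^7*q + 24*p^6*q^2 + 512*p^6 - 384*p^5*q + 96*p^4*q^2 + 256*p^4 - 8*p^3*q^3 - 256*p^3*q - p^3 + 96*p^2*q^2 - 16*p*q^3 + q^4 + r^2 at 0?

The Hessian of f at 0 is [[0, 0, 0], [0, 0, 0], [0, 0, 2]] with rank 1, so corank 2. A Groebner basis of the Jacobian ideal J(f) in C{p,q,r} is {q^4, p*q^2 - q^3/12, p^2, r}; counting standard monomials gives mu = 6. Corank 2; j^3 = -p^3 is a perfect cube, so E-series; the 4-jet and mu = 6 give E_6.

E_6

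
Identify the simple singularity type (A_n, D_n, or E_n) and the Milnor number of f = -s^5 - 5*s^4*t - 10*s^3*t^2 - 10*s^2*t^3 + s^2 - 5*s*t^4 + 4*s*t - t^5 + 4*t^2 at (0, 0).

Type A4, Milnor number mu = 4.

The Hessian of f at 0 has rank 1. Corank 1: A-series; mu = 4 gives A_4.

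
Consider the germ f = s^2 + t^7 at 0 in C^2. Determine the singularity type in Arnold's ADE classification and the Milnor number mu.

Type A_6, Milnor number mu = 6.

The Hessian of f at 0 has rank 1. Corank 1: A-series; mu = 6 gives A_6.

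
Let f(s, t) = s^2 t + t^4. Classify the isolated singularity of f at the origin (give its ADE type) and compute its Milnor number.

Type D_{5}, Milnor number mu = 5.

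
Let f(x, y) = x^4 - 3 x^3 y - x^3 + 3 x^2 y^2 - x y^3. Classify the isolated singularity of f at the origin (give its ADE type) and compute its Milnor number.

Type E7, Milnor number mu = 7.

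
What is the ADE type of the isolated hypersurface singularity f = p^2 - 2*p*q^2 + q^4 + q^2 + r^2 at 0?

The Hessian of f at 0 has rank 3. Corank 0: nondegenerate Morse point, so A_1.

A_{1}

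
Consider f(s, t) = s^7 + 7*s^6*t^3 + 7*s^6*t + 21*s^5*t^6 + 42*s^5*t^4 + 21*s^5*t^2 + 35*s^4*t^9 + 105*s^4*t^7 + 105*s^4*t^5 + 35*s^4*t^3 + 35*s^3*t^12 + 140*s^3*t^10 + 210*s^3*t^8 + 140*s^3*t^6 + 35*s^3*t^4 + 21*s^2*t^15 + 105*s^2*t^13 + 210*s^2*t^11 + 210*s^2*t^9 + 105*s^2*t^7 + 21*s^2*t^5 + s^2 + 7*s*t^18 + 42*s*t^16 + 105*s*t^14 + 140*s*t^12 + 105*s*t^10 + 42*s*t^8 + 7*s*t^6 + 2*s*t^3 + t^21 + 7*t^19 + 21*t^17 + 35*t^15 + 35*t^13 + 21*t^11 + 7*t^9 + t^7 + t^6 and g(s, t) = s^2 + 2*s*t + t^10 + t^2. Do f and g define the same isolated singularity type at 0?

The Hessian of f at 0 has rank 1. Corank 1: A-series; mu = 6 gives A_6. The Hessian of g at 0 has rank 1. Corank 1: A-series; mu = 9 gives A_9. f is A_6 but g is A_9, hence not right-equivalent.

No.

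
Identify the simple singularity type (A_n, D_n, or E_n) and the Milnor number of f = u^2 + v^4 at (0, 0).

Type A_{3}, Milnor number mu = 3.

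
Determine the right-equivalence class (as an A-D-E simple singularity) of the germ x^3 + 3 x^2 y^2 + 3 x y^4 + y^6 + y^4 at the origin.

E6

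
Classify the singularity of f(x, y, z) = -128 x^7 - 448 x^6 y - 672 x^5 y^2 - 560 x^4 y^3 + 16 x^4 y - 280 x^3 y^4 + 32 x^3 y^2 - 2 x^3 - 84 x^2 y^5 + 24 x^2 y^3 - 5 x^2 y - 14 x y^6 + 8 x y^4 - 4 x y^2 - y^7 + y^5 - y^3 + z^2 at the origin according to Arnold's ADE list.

D_6

The Hessian of f at 0 is [[0, 0, 0], [0, 0, 0], [0, 0, 2]] with rank 1, so corank 2. A Groebner basis of the Jacobian ideal J(f) in C{x,y,z} is {x*y/11 + y^4 + y^2/11, x*y^2 + y^3, x^2 + 17*x*y/11 + 6*y^2/11, z}; counting standard monomials gives mu = 6. Corank 2; j^3 = -(x + y)^2*(2*x + y) has shape L^2 M (L != M), so D-series; mu = 6 gives D_6.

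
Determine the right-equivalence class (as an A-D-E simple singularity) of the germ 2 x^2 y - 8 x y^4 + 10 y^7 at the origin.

D_8

The Hessian of f at 0 is [[0, 0], [0, 0]] with rank 0, so corank 2. A Groebner basis of the Jacobian ideal J(f) in C{x,y} is {2*x^2/3 + x*y^3, -x*y/2 + y^4, x^3, x^2*y}; counting standard monomials gives mu = 8. Corank 2; j^3 = 2*x^2*y has shape L^2 M (L != M), so D-series; mu = 8 gives D_8.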